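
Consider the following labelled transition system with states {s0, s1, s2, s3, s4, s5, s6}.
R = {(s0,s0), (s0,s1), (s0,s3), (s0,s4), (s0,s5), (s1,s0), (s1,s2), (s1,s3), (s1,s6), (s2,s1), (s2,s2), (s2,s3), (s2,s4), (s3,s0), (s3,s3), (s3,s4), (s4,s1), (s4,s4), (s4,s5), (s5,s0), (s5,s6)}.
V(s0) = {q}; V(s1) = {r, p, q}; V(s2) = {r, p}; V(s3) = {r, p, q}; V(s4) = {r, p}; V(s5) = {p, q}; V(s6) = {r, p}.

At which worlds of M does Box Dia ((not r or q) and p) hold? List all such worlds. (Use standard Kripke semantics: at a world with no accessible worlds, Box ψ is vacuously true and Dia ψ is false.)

Let φ = Box Dia ((not r or q) and p). Evaluate φ at each world:
  s0 (successors {s0, s1, s3, s4, s5}): φ is false.
  s1 (successors {s0, s2, s3, s6}): φ is false.
  s2 (successors {s1, s2, s3, s4}): φ is true.
  s3 (successors {s0, s3, s4}): φ is true.
  s4 (successors {s1, s4, s5}): φ is false.
  s5 (successors {s0, s6}): φ is false.
  s6 (successors ∅): φ is true.
For instance, at s1:
  At s1: Box Dia ((not r or q) and p) requires Dia ((not r or q) and p) at every successor {s0, s2, s3, s6}.
    Dia ((not r or q) and p) fails at s6, so Box Dia ((not r or q) and p) is false at s1.
      At s6: no accessible worlds, so Dia ((not r or q) and p) is false.
Satisfying worlds: {s2, s3, s6}

s2, s3, s6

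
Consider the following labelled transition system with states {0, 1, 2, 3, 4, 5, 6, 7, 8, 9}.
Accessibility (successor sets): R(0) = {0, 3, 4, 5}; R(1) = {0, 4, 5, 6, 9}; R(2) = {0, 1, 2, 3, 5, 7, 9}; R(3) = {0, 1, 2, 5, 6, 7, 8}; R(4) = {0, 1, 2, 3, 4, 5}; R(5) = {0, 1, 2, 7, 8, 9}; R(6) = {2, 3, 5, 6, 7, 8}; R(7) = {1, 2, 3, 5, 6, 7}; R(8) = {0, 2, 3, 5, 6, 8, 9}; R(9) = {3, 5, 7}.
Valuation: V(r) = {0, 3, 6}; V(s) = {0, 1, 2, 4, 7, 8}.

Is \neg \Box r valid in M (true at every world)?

Yes

Recall that \Box ψ holds at a world iff ψ holds at every accessible world, and \Diamond ψ holds iff ψ holds at some accessible world.
Let φ = \neg \Box r. Evaluate φ at each world:
  0 (successors {0, 3, 4, 5}): φ is true.
  1 (successors {0, 4, 5, 6, 9}): φ is true.
  2 (successors {0, 1, 2, 3, 5, 7, 9}): φ is true.
  3 (successors {0, 1, 2, 5, 6, 7, 8}): φ is true.
  4 (successors {0, 1, 2, 3, 4, 5}): φ is true.
  5 (successors {0, 1, 2, 7, 8, 9}): φ is true.
  6 (successors {2, 3, 5, 6, 7, 8}): φ is true.
  7 (successors {1, 2, 3, 5, 6, 7}): φ is true.
  8 (successors {0, 2, 3, 5, 6, 8, 9}): φ is true.
  9 (successors {3, 5, 7}): φ is true.
For instance, at 6:
  At 6: \Box r is false, so \neg \Box r is true.
    At 6: \Box r requires r at every successor {2, 3, 5, 6, 7, 8}.
      r fails at 2, so \Box r is false at 6.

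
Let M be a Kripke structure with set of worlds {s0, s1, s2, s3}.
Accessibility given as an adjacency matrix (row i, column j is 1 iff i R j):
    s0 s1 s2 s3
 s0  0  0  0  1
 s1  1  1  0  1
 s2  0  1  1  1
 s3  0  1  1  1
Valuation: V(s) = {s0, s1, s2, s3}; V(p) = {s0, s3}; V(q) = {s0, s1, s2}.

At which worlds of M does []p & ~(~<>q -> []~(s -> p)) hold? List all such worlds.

s0

Let φ = []p & ~(~<>q -> []~(s -> p)). Evaluate φ at each world:
  s0 (successors {s3}): φ is true.
  s1 (successors {s0, s1, s3}): φ is false.
  s2 (successors {s1, s2, s3}): φ is false.
  s3 (successors {s1, s2, s3}): φ is false.
For instance, at s2:
  At s2: []p is false, ~(~<>q -> []~(s -> p)) is false, so []p & ~(~<>q -> []~(s -> p)) is false.
    At s2: []p requires p at every successor {s1, s2, s3}.
      p fails at s1, so []p is false at s2.
    At s2: ~<>q -> []~(s -> p) is true, so ~(~<>q -> []~(s -> p)) is false.
      At s2: ~<>q is false, []~(s -> p) is false, so ~<>q -> []~(s -> p) is true.
Satisfying worlds: {s0}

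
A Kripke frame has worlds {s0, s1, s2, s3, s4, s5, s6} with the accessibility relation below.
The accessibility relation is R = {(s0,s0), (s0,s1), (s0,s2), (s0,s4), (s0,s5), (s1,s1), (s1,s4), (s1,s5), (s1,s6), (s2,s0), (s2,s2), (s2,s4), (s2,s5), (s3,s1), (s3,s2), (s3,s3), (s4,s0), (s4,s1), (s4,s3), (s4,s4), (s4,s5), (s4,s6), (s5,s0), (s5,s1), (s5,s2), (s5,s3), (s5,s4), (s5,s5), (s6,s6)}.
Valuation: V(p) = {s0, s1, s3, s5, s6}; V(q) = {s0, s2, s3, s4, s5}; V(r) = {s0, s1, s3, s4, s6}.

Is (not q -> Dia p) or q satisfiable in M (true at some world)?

Yes

Let φ = (not q -> Dia p) or q. Evaluate φ at each world:
  s0 (successors {s0, s1, s2, s4, s5}): φ is true.
  s1 (successors {s1, s4, s5, s6}): φ is true.
  s2 (successors {s0, s2, s4, s5}): φ is true.
  s3 (successors {s1, s2, s3}): φ is true.
  s4 (successors {s0, s1, s3, s4, s5, s6}): φ is true.
  s5 (successors {s0, s1, s2, s3, s4, s5}): φ is true.
  s6 (successors {s6}): φ is true.
Detail at s0 (witness):
  At s0: not q -> Dia p is true, q is true, so (not q -> Dia p) or q is true.
    At s0: not q is false, Dia p is true, so not q -> Dia p is true.
      At s0: Dia p requires p at some successor in {s0, s1, s2, s4, s5}.
        p holds at s0, so Dia p is true at s0.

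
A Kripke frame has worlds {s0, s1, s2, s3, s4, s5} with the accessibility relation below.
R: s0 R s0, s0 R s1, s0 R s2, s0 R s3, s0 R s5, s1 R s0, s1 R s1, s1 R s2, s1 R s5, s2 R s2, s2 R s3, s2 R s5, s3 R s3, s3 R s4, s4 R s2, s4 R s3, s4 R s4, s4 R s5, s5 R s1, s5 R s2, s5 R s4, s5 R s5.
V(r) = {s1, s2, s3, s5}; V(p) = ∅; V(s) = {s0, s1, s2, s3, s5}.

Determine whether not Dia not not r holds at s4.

No

At s4: Dia not not r is true, so not Dia not not r is false.
  At s4: Dia not not r requires not not r at some successor in {s2, s3, s4, s5}.
    not not r holds at s2, so Dia not not r is true at s4.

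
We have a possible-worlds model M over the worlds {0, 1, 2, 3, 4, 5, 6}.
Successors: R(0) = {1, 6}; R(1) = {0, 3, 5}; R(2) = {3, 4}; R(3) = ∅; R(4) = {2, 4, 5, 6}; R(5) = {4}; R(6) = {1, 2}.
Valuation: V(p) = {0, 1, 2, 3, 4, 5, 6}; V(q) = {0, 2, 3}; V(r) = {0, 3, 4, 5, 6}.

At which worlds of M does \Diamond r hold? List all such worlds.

Let φ = \Diamond r. Evaluate φ at each world:
  0 (successors {1, 6}): φ is true.
  1 (successors {0, 3, 5}): φ is true.
  2 (successors {3, 4}): φ is true.
  3 (successors ∅): φ is false.
  4 (successors {2, 4, 5, 6}): φ is true.
  5 (successors {4}): φ is true.
  6 (successors {1, 2}): φ is false.
For instance, at 1:
  At 1: \Diamond r requires r at some successor in {0, 3, 5}.
    r holds at 0, so \Diamond r is true at 1.
Satisfying worlds: {0, 1, 2, 4, 5}

0, 1, 2, 4, 5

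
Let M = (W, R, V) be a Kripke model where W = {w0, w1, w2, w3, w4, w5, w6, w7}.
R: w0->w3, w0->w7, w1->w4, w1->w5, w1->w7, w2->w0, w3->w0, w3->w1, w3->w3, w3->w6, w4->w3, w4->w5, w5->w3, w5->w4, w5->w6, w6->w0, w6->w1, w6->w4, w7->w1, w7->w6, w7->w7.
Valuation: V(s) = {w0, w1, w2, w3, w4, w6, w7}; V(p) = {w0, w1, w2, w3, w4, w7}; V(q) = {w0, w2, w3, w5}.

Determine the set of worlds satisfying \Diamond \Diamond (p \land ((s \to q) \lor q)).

Let φ = \Diamond \Diamond (p \land ((s \to q) \lor q)). Evaluate φ at each world:
  w0 (successors {w3, w7}): φ is true.
  w1 (successors {w4, w5, w7}): φ is true.
  w2 (successors {w0}): φ is true.
  w3 (successors {w0, w1, w3, w6}): φ is true.
  w4 (successors {w3, w5}): φ is true.
  w5 (successors {w3, w4, w6}): φ is true.
  w6 (successors {w0, w1, w4}): φ is true.
  w7 (successors {w1, w6, w7}): φ is true.
For instance, at w0:
  At w0: \Diamond \Diamond (p \land ((s \to q) \lor q)) requires \Diamond (p \land ((s \to q) \lor q)) at some successor in {w3, w7}.
    \Diamond (p \land ((s \to q) \lor q)) holds at w3, so \Diamond \Diamond (p \land ((s \to q) \lor q)) is true at w0.
      At w3: \Diamond (p \land ((s \to q) \lor q)) requires p \land ((s \to q) \lor q) at some successor in {w0, w1, w3, w6}.
        p \land ((s \to q) \lor q) holds at w0, so \Diamond (p \land ((s \to q) \lor q)) is true at w3.
Satisfying worlds: {w0, w1, w2, w3, w4, w5, w6, w7}

w0, w1, w2, w3, w4, w5, w6, w7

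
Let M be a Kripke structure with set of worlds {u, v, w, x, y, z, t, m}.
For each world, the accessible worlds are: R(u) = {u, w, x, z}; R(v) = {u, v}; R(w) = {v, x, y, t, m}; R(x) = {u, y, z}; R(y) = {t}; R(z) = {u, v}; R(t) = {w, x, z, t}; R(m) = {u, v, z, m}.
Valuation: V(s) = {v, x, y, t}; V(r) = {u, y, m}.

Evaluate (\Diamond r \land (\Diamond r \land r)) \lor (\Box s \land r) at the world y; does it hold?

At y: \Diamond r \land (\Diamond r \land r) is false, \Box s \land r is true, so (\Diamond r \land (\Diamond r \land r)) \lor (\Box s \land r) is true.
  At y: \Diamond r is false, \Diamond r \land r is false, so \Diamond r \land (\Diamond r \land r) is false.
    At y: \Diamond r requires r at some successor in {t}.
      At t: r is false.
    So \Diamond r is false at y.
    At y: \Diamond r is false, r is true, so \Diamond r \land r is false.
      At y: \Diamond r requires r at some successor in {t}.
        At t: r is false.
      So \Diamond r is false at y.
  At y: \Box s is true, r is true, so \Box s \land r is true.
    At y: \Box s requires s at every successor {t}.
      At t: s is true.
    So \Box s is true at y.

Yes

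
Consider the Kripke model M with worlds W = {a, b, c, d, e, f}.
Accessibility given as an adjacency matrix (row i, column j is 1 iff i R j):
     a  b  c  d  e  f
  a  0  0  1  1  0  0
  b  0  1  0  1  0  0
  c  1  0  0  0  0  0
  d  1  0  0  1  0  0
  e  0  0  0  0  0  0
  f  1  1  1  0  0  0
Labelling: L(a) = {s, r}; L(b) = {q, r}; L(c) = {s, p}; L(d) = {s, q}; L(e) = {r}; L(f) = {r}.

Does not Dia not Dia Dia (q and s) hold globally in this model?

Yes

Let φ = not Dia not Dia Dia (q and s). Evaluate φ at each world:
  a (successors {c, d}): φ is true.
  b (successors {b, d}): φ is true.
  c (successors {a}): φ is true.
  d (successors {a, d}): φ is true.
  e (successors ∅): φ is true.
  f (successors {a, b, c}): φ is true.
For instance, at f:
  At f: Dia not Dia Dia (q and s) is false, so not Dia not Dia Dia (q and s) is true.
    At f: Dia not Dia Dia (q and s) requires not Dia Dia (q and s) at some successor in {a, b, c}.
      At a: not Dia Dia (q and s) is false.
      At b: not Dia Dia (q and s) is false.
      At c: not Dia Dia (q and s) is false.
    So Dia not Dia Dia (q and s) is false at f.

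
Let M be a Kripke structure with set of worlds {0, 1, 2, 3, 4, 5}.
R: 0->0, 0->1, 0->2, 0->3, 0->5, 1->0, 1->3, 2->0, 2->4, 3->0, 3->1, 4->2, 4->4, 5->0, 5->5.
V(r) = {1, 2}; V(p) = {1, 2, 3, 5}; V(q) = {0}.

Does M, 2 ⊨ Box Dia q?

No

At 2: Box Dia q requires Dia q at every successor {0, 4}.
  Dia q fails at 4, so Box Dia q is false at 2.
    At 4: Dia q requires q at some successor in {2, 4}.
      At 2: q is false.
      At 4: q is false.
    So Dia q is false at 4.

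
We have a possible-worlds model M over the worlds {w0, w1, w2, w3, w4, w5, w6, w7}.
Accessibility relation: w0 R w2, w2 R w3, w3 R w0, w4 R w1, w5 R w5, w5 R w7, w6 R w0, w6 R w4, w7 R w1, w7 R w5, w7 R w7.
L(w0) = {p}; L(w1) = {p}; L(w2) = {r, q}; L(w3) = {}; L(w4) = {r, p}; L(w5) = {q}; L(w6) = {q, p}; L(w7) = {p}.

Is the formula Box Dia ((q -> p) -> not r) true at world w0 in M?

Yes

Recall that Box ψ holds at a world iff ψ holds at every accessible world, and Dia ψ holds iff ψ holds at some accessible world.
At w0: Box Dia ((q -> p) -> not r) requires Dia ((q -> p) -> not r) at every successor {w2}.
    At w2: Dia ((q -> p) -> not r) requires (q -> p) -> not r at some successor in {w3}.
      (q -> p) -> not r holds at w3, so Dia ((q -> p) -> not r) is true at w2.
So Box Dia ((q -> p) -> not r) is true at w0.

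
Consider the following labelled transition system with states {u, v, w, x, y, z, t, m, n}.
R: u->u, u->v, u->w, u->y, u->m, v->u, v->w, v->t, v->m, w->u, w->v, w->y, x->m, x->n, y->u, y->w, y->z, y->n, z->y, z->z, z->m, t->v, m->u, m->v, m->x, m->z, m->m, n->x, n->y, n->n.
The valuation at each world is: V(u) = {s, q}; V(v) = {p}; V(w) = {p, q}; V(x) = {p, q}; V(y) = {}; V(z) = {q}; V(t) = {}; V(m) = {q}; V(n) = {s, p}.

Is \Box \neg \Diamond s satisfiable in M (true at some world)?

Let φ = \Box \neg \Diamond s. Evaluate φ at each world:
  u (successors {u, v, w, y, m}): φ is false.
  v (successors {u, w, t, m}): φ is false.
  w (successors {u, v, y}): φ is false.
  x (successors {m, n}): φ is false.
  y (successors {u, w, z, n}): φ is false.
  z (successors {y, z, m}): φ is false.
  t (successors {v}): φ is false.
  m (successors {u, v, x, z, m}): φ is false.
  n (successors {x, y, n}): φ is false.
For instance, at v:
  At v: \Box \neg \Diamond s requires \neg \Diamond s at every successor {u, w, t, m}.
    \neg \Diamond s fails at u, so \Box \neg \Diamond s is false at v.
      At u: \Diamond s is true, so \neg \Diamond s is false.

No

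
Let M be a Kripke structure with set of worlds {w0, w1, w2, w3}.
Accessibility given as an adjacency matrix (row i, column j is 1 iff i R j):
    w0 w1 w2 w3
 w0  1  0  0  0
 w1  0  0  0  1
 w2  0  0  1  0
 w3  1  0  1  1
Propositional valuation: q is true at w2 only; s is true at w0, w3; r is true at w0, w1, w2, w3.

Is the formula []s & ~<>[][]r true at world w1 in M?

At w1: []s is true, ~<>[][]r is false, so []s & ~<>[][]r is false.
  At w1: []s requires s at every successor {w3}.
    At w3: s is true.
  So []s is true at w1.
  At w1: <>[][]r is true, so ~<>[][]r is false.
    At w1: <>[][]r requires [][]r at some successor in {w3}.
      [][]r holds at w3, so <>[][]r is true at w1.

No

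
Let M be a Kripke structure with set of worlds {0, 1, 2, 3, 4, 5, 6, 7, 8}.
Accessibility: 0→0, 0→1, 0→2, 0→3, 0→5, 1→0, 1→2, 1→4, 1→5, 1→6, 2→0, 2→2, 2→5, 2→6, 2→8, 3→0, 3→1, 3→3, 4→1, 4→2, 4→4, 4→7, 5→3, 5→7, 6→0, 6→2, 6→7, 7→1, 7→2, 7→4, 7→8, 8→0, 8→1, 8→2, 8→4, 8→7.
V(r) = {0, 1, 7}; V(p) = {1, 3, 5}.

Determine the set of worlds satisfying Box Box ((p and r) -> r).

0, 1, 2, 3, 4, 5, 6, 7, 8

Recall that Box ψ holds at a world iff ψ holds at every accessible world, and Dia ψ holds iff ψ holds at some accessible world.
Let φ = Box Box ((p and r) -> r). Evaluate φ at each world:
  0 (successors {0, 1, 2, 3, 5}): φ is true.
  1 (successors {0, 2, 4, 5, 6}): φ is true.
  2 (successors {0, 2, 5, 6, 8}): φ is true.
  3 (successors {0, 1, 3}): φ is true.
  4 (successors {1, 2, 4, 7}): φ is true.
  5 (successors {3, 7}): φ is true.
  6 (successors {0, 2, 7}): φ is true.
  7 (successors {1, 2, 4, 8}): φ is true.
  8 (successors {0, 1, 2, 4, 7}): φ is true.
For instance, at 5:
  At 5: Box Box ((p and r) -> r) requires Box ((p and r) -> r) at every successor {3, 7}.
      At 3: Box ((p and r) -> r) requires (p and r) -> r at every successor {0, 1, 3}.
        At 0: (p and r) -> r is true.
        At 1: (p and r) -> r is true.
        At 3: (p and r) -> r is true.
      So Box ((p and r) -> r) is true at 3.
      At 7: Box ((p and r) -> r) requires (p and r) -> r at every successor {1, 2, 4, 8}.
        At 1: (p and r) -> r is true.
        At 2: (p and r) -> r is true.
        At 4: (p and r) -> r is true.
        At 8: (p and r) -> r is true.
      So Box ((p and r) -> r) is true at 7.
  So Box Box ((p and r) -> r) is true at 5.
Satisfying worlds: {0, 1, 2, 3, 4, 5, 6, 7, 8}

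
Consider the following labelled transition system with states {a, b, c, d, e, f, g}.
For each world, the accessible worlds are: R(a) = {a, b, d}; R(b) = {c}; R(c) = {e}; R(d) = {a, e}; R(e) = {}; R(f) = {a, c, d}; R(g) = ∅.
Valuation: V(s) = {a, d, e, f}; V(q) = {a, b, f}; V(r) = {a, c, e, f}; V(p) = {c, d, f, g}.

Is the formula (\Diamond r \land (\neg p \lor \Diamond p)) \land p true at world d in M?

At d: \Diamond r \land (\neg p \lor \Diamond p) is false, p is true, so (\Diamond r \land (\neg p \lor \Diamond p)) \land p is false.
  At d: \Diamond r is true, \neg p \lor \Diamond p is false, so \Diamond r \land (\neg p \lor \Diamond p) is false.
    At d: \Diamond r requires r at some successor in {a, e}.
      r holds at a, so \Diamond r is true at d.
    At d: \neg p is false, \Diamond p is false, so \neg p \lor \Diamond p is false.
      At d: \Diamond p requires p at some successor in {a, e}.
        At a: p is false.
        At e: p is false.
      So \Diamond p is false at d.

No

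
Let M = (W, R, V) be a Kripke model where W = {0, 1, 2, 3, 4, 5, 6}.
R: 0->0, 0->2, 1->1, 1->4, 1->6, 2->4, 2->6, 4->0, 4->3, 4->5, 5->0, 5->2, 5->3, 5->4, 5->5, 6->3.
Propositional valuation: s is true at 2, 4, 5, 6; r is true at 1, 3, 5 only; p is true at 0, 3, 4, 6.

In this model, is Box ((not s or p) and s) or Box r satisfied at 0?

At 0: Box ((not s or p) and s) is false, Box r is false, so Box ((not s or p) and s) or Box r is false.
  At 0: Box ((not s or p) and s) requires (not s or p) and s at every successor {0, 2}.
    (not s or p) and s fails at 0, so Box ((not s or p) and s) is false at 0.
  At 0: Box r requires r at every successor {0, 2}.
    r fails at 0, so Box r is false at 0.

No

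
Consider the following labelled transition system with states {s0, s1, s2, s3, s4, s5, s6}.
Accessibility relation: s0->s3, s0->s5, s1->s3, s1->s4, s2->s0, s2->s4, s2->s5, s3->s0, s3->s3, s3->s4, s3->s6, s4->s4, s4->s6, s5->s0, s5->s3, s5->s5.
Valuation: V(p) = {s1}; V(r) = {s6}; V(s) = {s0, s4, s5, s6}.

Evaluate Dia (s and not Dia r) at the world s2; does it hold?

Yes

At s2: Dia (s and not Dia r) requires s and not Dia r at some successor in {s0, s4, s5}.
  s and not Dia r holds at s0, so Dia (s and not Dia r) is true at s2.
    At s0: s is true, not Dia r is true, so s and not Dia r is true.
      At s0: Dia r is false, so not Dia r is true.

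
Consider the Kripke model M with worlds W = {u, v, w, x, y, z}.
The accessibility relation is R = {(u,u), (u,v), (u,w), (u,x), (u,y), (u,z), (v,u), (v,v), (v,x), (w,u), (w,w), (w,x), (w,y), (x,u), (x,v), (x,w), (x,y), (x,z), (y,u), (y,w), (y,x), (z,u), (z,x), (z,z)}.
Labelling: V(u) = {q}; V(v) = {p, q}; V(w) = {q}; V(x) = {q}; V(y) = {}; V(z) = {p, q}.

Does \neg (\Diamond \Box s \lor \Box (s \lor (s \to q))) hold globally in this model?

No

Recall that \Box ψ holds at a world iff ψ holds at every accessible world, and \Diamond ψ holds iff ψ holds at some accessible world.
Let φ = \neg (\Diamond \Box s \lor \Box (s \lor (s \to q))). Evaluate φ at each world:
  u (successors {u, v, w, x, y, z}): φ is false.
  v (successors {u, v, x}): φ is false.
  w (successors {u, w, x, y}): φ is false.
  x (successors {u, v, w, y, z}): φ is false.
  y (successors {u, w, x}): φ is false.
  z (successors {u, x, z}): φ is false.
Detail at u (counterexample):
  At u: \Diamond \Box s \lor \Box (s \lor (s \to q)) is true, so \neg (\Diamond \Box s \lor \Box (s \lor (s \to q))) is false.
    At u: \Diamond \Box s is false, \Box (s \lor (s \to q)) is true, so \Diamond \Box s \lor \Box (s \lor (s \to q)) is true.
      At u: \Diamond \Box s requires \Box s at some successor in {u, v, w, x, y, z}.
        At u: \Box s is false.
        At v: \Box s is false.
        At w: \Box s is false.
        At x: \Box s is false.
        At y: \Box s is false.
        At z: \Box s is false.
      So \Diamond \Box s is false at u.
      At u: \Box (s \lor (s \to q)) requires s \lor (s \to q) at every successor {u, v, w, x, y, z}.
        At u: s \lor (s \to q) is true.
        At v: s \lor (s \to q) is true.
        At w: s \lor (s \to q) is true.
        At x: s \lor (s \to q) is true.
        At y: s \lor (s \to q) is true.
        At z: s \lor (s \to q) is true.
      So \Box (s \lor (s \to q)) is true at u.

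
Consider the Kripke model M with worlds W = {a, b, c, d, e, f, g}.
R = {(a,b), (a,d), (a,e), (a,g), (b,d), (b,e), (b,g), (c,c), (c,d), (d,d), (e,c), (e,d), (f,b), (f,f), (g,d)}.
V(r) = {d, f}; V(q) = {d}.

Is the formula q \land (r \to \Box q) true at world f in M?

No

At f: q is false, r \to \Box q is false, so q \land (r \to \Box q) is false.
  At f: r is true, \Box q is false, so r \to \Box q is false.
    At f: \Box q requires q at every successor {b, f}.
      q fails at b, so \Box q is false at f.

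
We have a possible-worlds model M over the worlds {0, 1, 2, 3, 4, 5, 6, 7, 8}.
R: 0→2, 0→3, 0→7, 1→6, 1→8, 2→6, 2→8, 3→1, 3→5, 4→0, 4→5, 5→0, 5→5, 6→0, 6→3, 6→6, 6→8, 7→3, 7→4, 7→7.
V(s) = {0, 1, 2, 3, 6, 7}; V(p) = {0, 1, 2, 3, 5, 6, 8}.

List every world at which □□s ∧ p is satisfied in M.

8

Let φ = □□s ∧ p. Evaluate φ at each world:
  0 (successors {2, 3, 7}): φ is false.
  1 (successors {6, 8}): φ is false.
  2 (successors {6, 8}): φ is false.
  3 (successors {1, 5}): φ is false.
  4 (successors {0, 5}): φ is false.
  5 (successors {0, 5}): φ is false.
  6 (successors {0, 3, 6, 8}): φ is false.
  7 (successors {3, 4, 7}): φ is false.
  8 (successors ∅): φ is true.
For instance, at 0:
  At 0: □□s is false, p is true, so □□s ∧ p is false.
    At 0: □□s requires □s at every successor {2, 3, 7}.
      □s fails at 2, so □□s is false at 0.
Satisfying worlds: {8}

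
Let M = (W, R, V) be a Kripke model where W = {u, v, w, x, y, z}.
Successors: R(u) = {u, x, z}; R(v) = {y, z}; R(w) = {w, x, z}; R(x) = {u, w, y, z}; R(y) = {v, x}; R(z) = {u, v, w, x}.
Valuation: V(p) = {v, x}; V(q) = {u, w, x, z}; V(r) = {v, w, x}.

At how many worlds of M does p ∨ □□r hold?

2

Let φ = p ∨ □□r. Evaluate φ at each world:
  u (successors {u, x, z}): φ is false.
  v (successors {y, z}): φ is true.
  w (successors {w, x, z}): φ is false.
  x (successors {u, w, y, z}): φ is true.
  y (successors {v, x}): φ is false.
  z (successors {u, v, w, x}): φ is false.
For instance, at x:
  At x: p is true, □□r is false, so p ∨ □□r is true.
    At x: □□r requires □r at every successor {u, w, y, z}.
      □r fails at u, so □□r is false at x.
Satisfying worlds: {v, x}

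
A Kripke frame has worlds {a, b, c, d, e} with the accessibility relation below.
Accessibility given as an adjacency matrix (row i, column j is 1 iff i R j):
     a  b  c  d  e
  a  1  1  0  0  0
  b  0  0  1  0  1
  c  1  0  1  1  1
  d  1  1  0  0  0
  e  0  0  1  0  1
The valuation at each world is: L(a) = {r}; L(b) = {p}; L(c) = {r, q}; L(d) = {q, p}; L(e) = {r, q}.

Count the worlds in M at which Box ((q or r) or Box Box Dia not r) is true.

Let φ = Box ((q or r) or Box Box Dia not r). Evaluate φ at each world:
  a (successors {a, b}): φ is false.
  b (successors {c, e}): φ is true.
  c (successors {a, c, d, e}): φ is true.
  d (successors {a, b}): φ is false.
  e (successors {c, e}): φ is true.
For instance, at d:
  At d: Box ((q or r) or Box Box Dia not r) requires (q or r) or Box Box Dia not r at every successor {a, b}.
    (q or r) or Box Box Dia not r fails at b, so Box ((q or r) or Box Box Dia not r) is false at d.
      At b: q or r is false, Box Box Dia not r is false, so (q or r) or Box Box Dia not r is false.
Satisfying worlds: {b, c, e}

3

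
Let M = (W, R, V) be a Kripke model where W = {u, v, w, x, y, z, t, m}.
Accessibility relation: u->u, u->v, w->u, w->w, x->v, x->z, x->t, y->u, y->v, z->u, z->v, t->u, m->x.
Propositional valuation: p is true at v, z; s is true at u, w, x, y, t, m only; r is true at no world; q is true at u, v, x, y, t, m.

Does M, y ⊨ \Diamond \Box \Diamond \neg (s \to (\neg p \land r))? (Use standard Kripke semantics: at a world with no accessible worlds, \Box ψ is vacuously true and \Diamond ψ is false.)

At y: \Diamond \Box \Diamond \neg (s \to (\neg p \land r)) requires \Box \Diamond \neg (s \to (\neg p \land r)) at some successor in {u, v}.
  \Box \Diamond \neg (s \to (\neg p \land r)) holds at v, so \Diamond \Box \Diamond \neg (s \to (\neg p \land r)) is true at y.
    At v: no accessible worlds, so \Box \Diamond \neg (s \to (\neg p \land r)) holds vacuously.

Yes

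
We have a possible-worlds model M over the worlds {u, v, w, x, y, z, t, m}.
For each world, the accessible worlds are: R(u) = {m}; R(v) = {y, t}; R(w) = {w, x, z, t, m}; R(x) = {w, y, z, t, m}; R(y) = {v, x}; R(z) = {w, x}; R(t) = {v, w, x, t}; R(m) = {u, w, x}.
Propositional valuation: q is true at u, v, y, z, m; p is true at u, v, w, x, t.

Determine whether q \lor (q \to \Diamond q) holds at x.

At x: q is false, q \to \Diamond q is true, so q \lor (q \to \Diamond q) is true.
  At x: q is false, \Diamond q is true, so q \to \Diamond q is true.
    At x: \Diamond q requires q at some successor in {w, y, z, t, m}.
      q holds at y, so \Diamond q is true at x.

Yes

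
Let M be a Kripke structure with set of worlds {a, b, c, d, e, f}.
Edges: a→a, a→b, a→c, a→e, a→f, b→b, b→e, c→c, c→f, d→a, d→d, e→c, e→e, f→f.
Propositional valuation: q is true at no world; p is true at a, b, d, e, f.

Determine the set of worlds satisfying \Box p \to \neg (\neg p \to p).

Let φ = \Box p \to \neg (\neg p \to p). Evaluate φ at each world:
  a (successors {a, b, c, e, f}): φ is true.
  b (successors {b, e}): φ is false.
  c (successors {c, f}): φ is true.
  d (successors {a, d}): φ is false.
  e (successors {c, e}): φ is true.
  f (successors {f}): φ is false.
For instance, at e:
  At e: \Box p is false, \neg (\neg p \to p) is false, so \Box p \to \neg (\neg p \to p) is true.
    At e: \Box p requires p at every successor {c, e}.
      p fails at c, so \Box p is false at e.
Satisfying worlds: {a, c, e}

a, c, e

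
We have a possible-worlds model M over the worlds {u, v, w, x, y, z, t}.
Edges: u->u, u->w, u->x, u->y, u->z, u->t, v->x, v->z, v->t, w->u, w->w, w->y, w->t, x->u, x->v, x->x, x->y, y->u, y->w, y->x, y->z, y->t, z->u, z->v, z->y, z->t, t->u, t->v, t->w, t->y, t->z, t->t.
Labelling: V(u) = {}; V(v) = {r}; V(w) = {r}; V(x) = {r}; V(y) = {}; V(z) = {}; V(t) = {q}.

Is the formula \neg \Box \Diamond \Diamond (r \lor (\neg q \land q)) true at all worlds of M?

No

Recall that \Box ψ holds at a world iff ψ holds at every accessible world, and \Diamond ψ holds iff ψ holds at some accessible world.
Let φ = \neg \Box \Diamond \Diamond (r \lor (\neg q \land q)). Evaluate φ at each world:
  u (successors {u, w, x, y, z, t}): φ is false.
  v (successors {x, z, t}): φ is false.
  w (successors {u, w, y, t}): φ is false.
  x (successors {u, v, x, y}): φ is false.
  y (successors {u, w, x, z, t}): φ is false.
  z (successors {u, v, y, t}): φ is false.
  t (successors {u, v, w, y, z, t}): φ is false.
Detail at u (counterexample):
  At u: \Box \Diamond \Diamond (r \lor (\neg q \land q)) is true, so \neg \Box \Diamond \Diamond (r \lor (\neg q \land q)) is false.
    At u: \Box \Diamond \Diamond (r \lor (\neg q \land q)) requires \Diamond \Diamond (r \lor (\neg q \land q)) at every successor {u, w, x, y, z, t}.
      At u: \Diamond \Diamond (r \lor (\neg q \land q)) is true.
      At w: \Diamond \Diamond (r \lor (\neg q \land q)) is true.
      At x: \Diamond \Diamond (r \lor (\neg q \land q)) is true.
      At y: \Diamond \Diamond (r \lor (\neg q \land q)) is true.
      At z: \Diamond \Diamond (r \lor (\neg q \land q)) is true.
      At t: \Diamond \Diamond (r \lor (\neg q \land q)) is true.
    So \Box \Diamond \Diamond (r \lor (\neg q \land q)) is true at u.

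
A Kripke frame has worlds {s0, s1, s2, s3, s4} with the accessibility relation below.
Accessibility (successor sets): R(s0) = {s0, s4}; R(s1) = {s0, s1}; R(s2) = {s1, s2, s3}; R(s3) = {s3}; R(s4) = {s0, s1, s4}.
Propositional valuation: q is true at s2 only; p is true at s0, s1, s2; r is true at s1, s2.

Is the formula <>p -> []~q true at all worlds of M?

No

Let φ = <>p -> []~q. Evaluate φ at each world:
  s0 (successors {s0, s4}): φ is true.
  s1 (successors {s0, s1}): φ is true.
  s2 (successors {s1, s2, s3}): φ is false.
  s3 (successors {s3}): φ is true.
  s4 (successors {s0, s1, s4}): φ is true.
Detail at s2 (counterexample):
  At s2: <>p is true, []~q is false, so <>p -> []~q is false.
    At s2: <>p requires p at some successor in {s1, s2, s3}.
      p holds at s1, so <>p is true at s2.
    At s2: []~q requires ~q at every successor {s1, s2, s3}.
      ~q fails at s2, so []~q is false at s2.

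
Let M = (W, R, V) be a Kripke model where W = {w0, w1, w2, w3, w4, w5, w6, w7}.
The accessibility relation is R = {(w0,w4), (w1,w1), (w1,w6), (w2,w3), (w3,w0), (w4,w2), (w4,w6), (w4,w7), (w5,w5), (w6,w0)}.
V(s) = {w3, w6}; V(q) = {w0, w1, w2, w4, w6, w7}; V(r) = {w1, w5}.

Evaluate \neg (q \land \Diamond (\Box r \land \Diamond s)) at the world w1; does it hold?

Yes

At w1: q \land \Diamond (\Box r \land \Diamond s) is false, so \neg (q \land \Diamond (\Box r \land \Diamond s)) is true.
  At w1: q is true, \Diamond (\Box r \land \Diamond s) is false, so q \land \Diamond (\Box r \land \Diamond s) is false.
    At w1: \Diamond (\Box r \land \Diamond s) requires \Box r \land \Diamond s at some successor in {w1, w6}.
      At w1: \Box r \land \Diamond s is false.
      At w6: \Box r \land \Diamond s is false.
    So \Diamond (\Box r \land \Diamond s) is false at w1.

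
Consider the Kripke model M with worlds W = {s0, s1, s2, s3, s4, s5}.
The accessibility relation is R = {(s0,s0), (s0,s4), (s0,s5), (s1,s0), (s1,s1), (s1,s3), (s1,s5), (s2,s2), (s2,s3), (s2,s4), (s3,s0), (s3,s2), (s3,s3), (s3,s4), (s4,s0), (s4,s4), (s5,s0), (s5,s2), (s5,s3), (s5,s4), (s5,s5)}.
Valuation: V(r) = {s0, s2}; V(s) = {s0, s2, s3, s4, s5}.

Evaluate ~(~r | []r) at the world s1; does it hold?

No

At s1: ~r | []r is true, so ~(~r | []r) is false.
  At s1: ~r is true, []r is false, so ~r | []r is true.
    At s1: []r requires r at every successor {s0, s1, s3, s5}.
      r fails at s1, so []r is false at s1.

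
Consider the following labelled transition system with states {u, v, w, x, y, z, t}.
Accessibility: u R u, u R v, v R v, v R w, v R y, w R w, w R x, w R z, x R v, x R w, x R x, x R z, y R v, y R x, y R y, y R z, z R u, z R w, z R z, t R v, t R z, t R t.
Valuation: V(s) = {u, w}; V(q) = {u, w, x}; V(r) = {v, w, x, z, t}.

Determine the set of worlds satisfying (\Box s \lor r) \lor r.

Recall that \Box ψ holds at a world iff ψ holds at every accessible world, and \Diamond ψ holds iff ψ holds at some accessible world.
Let φ = (\Box s \lor r) \lor r. Evaluate φ at each world:
  u (successors {u, v}): φ is false.
  v (successors {v, w, y}): φ is true.
  w (successors {w, x, z}): φ is true.
  x (successors {v, w, x, z}): φ is true.
  y (successors {v, x, y, z}): φ is false.
  z (successors {u, w, z}): φ is true.
  t (successors {v, z, t}): φ is true.
For instance, at z:
  At z: \Box s \lor r is true, r is true, so (\Box s \lor r) \lor r is true.
    At z: \Box s is false, r is true, so \Box s \lor r is true.
      At z: \Box s requires s at every successor {u, w, z}.
        s fails at z, so \Box s is false at z.
Satisfying worlds: {v, w, x, z, t}

v, w, x, z, t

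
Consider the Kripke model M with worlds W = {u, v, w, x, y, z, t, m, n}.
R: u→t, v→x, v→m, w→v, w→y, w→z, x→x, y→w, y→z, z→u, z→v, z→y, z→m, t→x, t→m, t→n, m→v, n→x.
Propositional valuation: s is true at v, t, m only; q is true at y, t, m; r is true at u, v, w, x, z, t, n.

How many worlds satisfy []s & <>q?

Let φ = []s & <>q. Evaluate φ at each world:
  u (successors {t}): φ is true.
  v (successors {x, m}): φ is false.
  w (successors {v, y, z}): φ is false.
  x (successors {x}): φ is false.
  y (successors {w, z}): φ is false.
  z (successors {u, v, y, m}): φ is false.
  t (successors {x, m, n}): φ is false.
  m (successors {v}): φ is false.
  n (successors {x}): φ is false.
For instance, at w:
  At w: []s is false, <>q is true, so []s & <>q is false.
    At w: []s requires s at every successor {v, y, z}.
      s fails at y, so []s is false at w.
    At w: <>q requires q at some successor in {v, y, z}.
      q holds at y, so <>q is true at w.
Satisfying worlds: {u}

1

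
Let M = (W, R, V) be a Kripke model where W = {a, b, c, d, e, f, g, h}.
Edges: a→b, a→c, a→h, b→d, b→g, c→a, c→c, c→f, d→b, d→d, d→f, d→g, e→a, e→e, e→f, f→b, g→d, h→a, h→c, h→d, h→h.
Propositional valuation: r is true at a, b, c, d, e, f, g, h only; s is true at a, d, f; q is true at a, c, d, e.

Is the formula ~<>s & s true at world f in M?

At f: ~<>s is true, s is true, so ~<>s & s is true.
  At f: <>s is false, so ~<>s is true.
    At f: <>s requires s at some successor in {b}.
      At b: s is false.
    So <>s is false at f.

Yes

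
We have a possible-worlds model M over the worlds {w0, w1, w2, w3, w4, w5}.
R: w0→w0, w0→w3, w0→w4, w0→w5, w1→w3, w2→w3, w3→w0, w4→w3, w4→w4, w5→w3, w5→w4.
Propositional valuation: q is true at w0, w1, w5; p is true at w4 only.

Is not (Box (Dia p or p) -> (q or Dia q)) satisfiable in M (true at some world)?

No

Recall that Box ψ holds at a world iff ψ holds at every accessible world, and Dia ψ holds iff ψ holds at some accessible world.
Let φ = not (Box (Dia p or p) -> (q or Dia q)). Evaluate φ at each world:
  w0 (successors {w0, w3, w4, w5}): φ is false.
  w1 (successors {w3}): φ is false.
  w2 (successors {w3}): φ is false.
  w3 (successors {w0}): φ is false.
  w4 (successors {w3, w4}): φ is false.
  w5 (successors {w3, w4}): φ is false.
For instance, at w1:
  At w1: Box (Dia p or p) -> (q or Dia q) is true, so not (Box (Dia p or p) -> (q or Dia q)) is false.
    At w1: Box (Dia p or p) is false, q or Dia q is true, so Box (Dia p or p) -> (q or Dia q) is true.
      At w1: Box (Dia p or p) requires Dia p or p at every successor {w3}.
        Dia p or p fails at w3, so Box (Dia p or p) is false at w1.
      At w1: q is true, Dia q is false, so q or Dia q is true.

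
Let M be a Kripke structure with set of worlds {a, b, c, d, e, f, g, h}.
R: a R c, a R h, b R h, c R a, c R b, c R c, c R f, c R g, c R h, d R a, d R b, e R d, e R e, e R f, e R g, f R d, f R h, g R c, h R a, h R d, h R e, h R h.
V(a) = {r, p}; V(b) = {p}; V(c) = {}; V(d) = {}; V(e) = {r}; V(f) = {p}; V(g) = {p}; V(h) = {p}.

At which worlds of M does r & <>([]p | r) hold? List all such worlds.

Recall that []ψ holds at a world iff ψ holds at every accessible world, and <>ψ holds iff ψ holds at some accessible world.
Let φ = r & <>([]p | r). Evaluate φ at each world:
  a (successors {c, h}): φ is false.
  b (successors {h}): φ is false.
  c (successors {a, b, c, f, g, h}): φ is false.
  d (successors {a, b}): φ is false.
  e (successors {d, e, f, g}): φ is true.
  f (successors {d, h}): φ is false.
  g (successors {c}): φ is false.
  h (successors {a, d, e, h}): φ is false.
For instance, at b:
  At b: r is false, <>([]p | r) is false, so r & <>([]p | r) is false.
    At b: <>([]p | r) requires []p | r at some successor in {h}.
      At h: []p | r is false.
    So <>([]p | r) is false at b.
Satisfying worlds: {e}

e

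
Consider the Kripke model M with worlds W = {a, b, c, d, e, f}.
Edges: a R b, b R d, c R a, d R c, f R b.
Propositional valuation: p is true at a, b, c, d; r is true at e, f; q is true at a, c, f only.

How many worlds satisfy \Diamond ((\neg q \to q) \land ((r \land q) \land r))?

Let φ = \Diamond ((\neg q \to q) \land ((r \land q) \land r)). Evaluate φ at each world:
  a (successors {b}): φ is false.
  b (successors {d}): φ is false.
  c (successors {a}): φ is false.
  d (successors {c}): φ is false.
  e (successors ∅): φ is false.
  f (successors {b}): φ is false.
For instance, at d:
  At d: \Diamond ((\neg q \to q) \land ((r \land q) \land r)) requires (\neg q \to q) \land ((r \land q) \land r) at some successor in {c}.
    At c: (\neg q \to q) \land ((r \land q) \land r) is false.
  So \Diamond ((\neg q \to q) \land ((r \land q) \land r)) is false at d.
Satisfying worlds: none.

0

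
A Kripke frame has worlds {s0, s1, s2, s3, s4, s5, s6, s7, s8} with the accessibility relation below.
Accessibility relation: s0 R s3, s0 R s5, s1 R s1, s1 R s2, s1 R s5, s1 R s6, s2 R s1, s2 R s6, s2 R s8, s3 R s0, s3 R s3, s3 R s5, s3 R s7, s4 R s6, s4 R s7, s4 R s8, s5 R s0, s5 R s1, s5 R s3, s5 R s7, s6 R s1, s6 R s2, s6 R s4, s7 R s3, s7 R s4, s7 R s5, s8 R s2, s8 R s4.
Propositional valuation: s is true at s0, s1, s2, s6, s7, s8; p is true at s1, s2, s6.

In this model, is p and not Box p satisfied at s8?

No

At s8: p is false, not Box p is true, so p and not Box p is false.
  At s8: Box p is false, so not Box p is true.
    At s8: Box p requires p at every successor {s2, s4}.
      p fails at s4, so Box p is false at s8.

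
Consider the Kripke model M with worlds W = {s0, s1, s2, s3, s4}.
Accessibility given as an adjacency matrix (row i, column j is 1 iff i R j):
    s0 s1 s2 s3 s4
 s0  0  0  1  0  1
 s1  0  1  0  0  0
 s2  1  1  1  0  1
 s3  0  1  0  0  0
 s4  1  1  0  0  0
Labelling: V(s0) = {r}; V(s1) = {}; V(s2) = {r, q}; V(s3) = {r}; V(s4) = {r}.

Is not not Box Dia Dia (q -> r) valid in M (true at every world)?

Yes

Let φ = not not Box Dia Dia (q -> r). Evaluate φ at each world:
  s0 (successors {s2, s4}): φ is true.
  s1 (successors {s1}): φ is true.
  s2 (successors {s0, s1, s2, s4}): φ is true.
  s3 (successors {s1}): φ is true.
  s4 (successors {s0, s1}): φ is true.
For instance, at s2:
  At s2: not Box Dia Dia (q -> r) is false, so not not Box Dia Dia (q -> r) is true.
    At s2: Box Dia Dia (q -> r) is true, so not Box Dia Dia (q -> r) is false.
      At s2: Box Dia Dia (q -> r) requires Dia Dia (q -> r) at every successor {s0, s1, s2, s4}.
        At s0: Dia Dia (q -> r) is true.
        At s1: Dia Dia (q -> r) is true.
        At s2: Dia Dia (q -> r) is true.
        At s4: Dia Dia (q -> r) is true.
      So Box Dia Dia (q -> r) is true at s2.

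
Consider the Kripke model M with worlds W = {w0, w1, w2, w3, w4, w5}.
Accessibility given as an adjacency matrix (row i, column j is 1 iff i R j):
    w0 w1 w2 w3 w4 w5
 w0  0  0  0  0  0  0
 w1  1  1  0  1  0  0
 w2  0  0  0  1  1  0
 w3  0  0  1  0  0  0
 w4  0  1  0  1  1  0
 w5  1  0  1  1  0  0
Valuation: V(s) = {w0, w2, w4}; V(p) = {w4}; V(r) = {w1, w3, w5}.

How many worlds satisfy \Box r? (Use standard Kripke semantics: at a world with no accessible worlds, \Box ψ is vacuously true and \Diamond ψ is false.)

Let φ = \Box r. Evaluate φ at each world:
  w0 (successors ∅): φ is true.
  w1 (successors {w0, w1, w3}): φ is false.
  w2 (successors {w3, w4}): φ is false.
  w3 (successors {w2}): φ is false.
  w4 (successors {w1, w3, w4}): φ is false.
  w5 (successors {w0, w2, w3}): φ is false.
For instance, at w2:
  At w2: \Box r requires r at every successor {w3, w4}.
    r fails at w4, so \Box r is false at w2.
Satisfying worlds: {w0}

1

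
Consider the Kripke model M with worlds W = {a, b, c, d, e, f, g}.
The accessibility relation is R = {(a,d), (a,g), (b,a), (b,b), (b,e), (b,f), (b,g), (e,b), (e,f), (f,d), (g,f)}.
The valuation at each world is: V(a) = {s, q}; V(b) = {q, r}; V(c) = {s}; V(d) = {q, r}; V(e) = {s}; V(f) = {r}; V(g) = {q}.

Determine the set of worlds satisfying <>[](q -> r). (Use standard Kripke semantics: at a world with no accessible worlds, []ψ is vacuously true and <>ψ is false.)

a, b, e, f, g

Let φ = <>[](q -> r). Evaluate φ at each world:
  a (successors {d, g}): φ is true.
  b (successors {a, b, e, f, g}): φ is true.
  c (successors ∅): φ is false.
  d (successors ∅): φ is false.
  e (successors {b, f}): φ is true.
  f (successors {d}): φ is true.
  g (successors {f}): φ is true.
For instance, at g:
  At g: <>[](q -> r) requires [](q -> r) at some successor in {f}.
    [](q -> r) holds at f, so <>[](q -> r) is true at g.
      At f: [](q -> r) requires q -> r at every successor {d}.
        At d: q -> r is true.
      So [](q -> r) is true at f.
Satisfying worlds: {a, b, e, f, g}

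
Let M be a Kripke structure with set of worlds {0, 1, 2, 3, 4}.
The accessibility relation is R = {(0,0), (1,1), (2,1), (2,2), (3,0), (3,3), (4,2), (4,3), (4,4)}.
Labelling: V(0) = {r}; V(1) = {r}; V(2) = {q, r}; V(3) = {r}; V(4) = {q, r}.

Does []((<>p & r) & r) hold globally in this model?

Let φ = []((<>p & r) & r). Evaluate φ at each world:
  0 (successors {0}): φ is false.
  1 (successors {1}): φ is false.
  2 (successors {1, 2}): φ is false.
  3 (successors {0, 3}): φ is false.
  4 (successors {2, 3, 4}): φ is false.
Detail at 0 (counterexample):
  At 0: []((<>p & r) & r) requires (<>p & r) & r at every successor {0}.
    (<>p & r) & r fails at 0, so []((<>p & r) & r) is false at 0.
      At 0: <>p & r is false, r is true, so (<>p & r) & r is false.

No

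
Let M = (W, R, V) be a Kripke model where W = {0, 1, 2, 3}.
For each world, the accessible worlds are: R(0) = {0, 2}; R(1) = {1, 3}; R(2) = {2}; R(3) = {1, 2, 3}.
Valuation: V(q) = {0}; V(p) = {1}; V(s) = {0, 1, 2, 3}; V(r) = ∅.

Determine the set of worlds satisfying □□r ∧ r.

Let φ = □□r ∧ r. Evaluate φ at each world:
  0 (successors {0, 2}): φ is false.
  1 (successors {1, 3}): φ is false.
  2 (successors {2}): φ is false.
  3 (successors {1, 2, 3}): φ is false.
For instance, at 1:
  At 1: □□r is false, r is false, so □□r ∧ r is false.
    At 1: □□r requires □r at every successor {1, 3}.
      □r fails at 1, so □□r is false at 1.
Satisfying worlds: none.

none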